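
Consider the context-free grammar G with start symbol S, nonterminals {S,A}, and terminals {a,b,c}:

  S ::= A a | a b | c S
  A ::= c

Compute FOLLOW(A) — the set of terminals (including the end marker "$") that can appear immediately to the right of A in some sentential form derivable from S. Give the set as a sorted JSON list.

Compute FIRST by fixpoint:
iter 1:
  A via A→c: +{c}
  S via S→A a: +{c}
  S via S→a b: +{a}
  S: {a,c}  A: {c}
iter 2: done
  S: {a,c}  A: {c}

FOLLOW sets:
seed FOLLOW(S) with $
[1]
  S→A a: FOLLOW(A) ⊇ FIRST(a) = {a}; new: +{a}
  FOLLOW[S]={$}  FOLLOW[A]={a}
[2] (no change)
  FOLLOW[S]={$}  FOLLOW[A]={a}

FOLLOW(A) = ["a"]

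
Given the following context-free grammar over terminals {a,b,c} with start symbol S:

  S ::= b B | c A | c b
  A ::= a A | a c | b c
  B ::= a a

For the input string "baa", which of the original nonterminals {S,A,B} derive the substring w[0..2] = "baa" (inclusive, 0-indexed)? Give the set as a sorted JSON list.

Convert to CNF:
  S -> T1 A | T1 T2 | T2 B
  A -> T0 A | T0 T1 | T2 T1
  B -> T0 T0
  T0 -> a
  T1 -> c
  T2 -> b

CYK fill — only the sub-triangle for w[0..2]:
  T[0,0] 'b' = {T2}  orig:{}
  T[1,1] 'a' = {T0}  orig:{}
  T[2,2] 'a' = {T0}  orig:{}
  T[0,1] 'ba' = ∅
  T[1,2] 'aa' = {B}
  T[0,2] 'baa' = {S}

Original NTs in T[0,2] deriving "baa": ["S"]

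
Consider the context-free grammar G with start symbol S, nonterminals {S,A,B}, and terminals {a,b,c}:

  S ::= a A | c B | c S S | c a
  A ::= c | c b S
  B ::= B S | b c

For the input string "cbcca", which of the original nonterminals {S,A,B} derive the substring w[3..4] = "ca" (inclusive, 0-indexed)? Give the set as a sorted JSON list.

CNF form of G:
  S -> T0 B | T0 T2 | T0 X4 | T2 A
  A -> T0 X3 | c
  B -> B S | T1 T0
  T0 -> c
  T1 -> b
  T2 -> a
  X3 -> T1 S
  X4 -> S S

Fill CYK table bottom-up — only the sub-triangle for w[3..4]:
  T[3,3] 'c' = {A,T0}  orig:{A}
  T[4,4] 'a' = {T2}  orig:{}
  T[3,4] 'ca' = {S}

Original NTs in T[3,4] deriving "ca": ["S"]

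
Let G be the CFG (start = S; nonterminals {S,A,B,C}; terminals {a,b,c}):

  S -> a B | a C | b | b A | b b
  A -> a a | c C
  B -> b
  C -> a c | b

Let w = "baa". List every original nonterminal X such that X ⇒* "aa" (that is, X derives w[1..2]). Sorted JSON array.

CNF form of G:
  S -> T0 B | T0 C | T2 A | T2 T2 | b
  A -> T0 T0 | T1 C
  B -> b
  C -> T0 T1 | b
  T0 -> a
  T1 -> c
  T2 -> b

CYK table (by increasing span), restricted to cells inside w[1..2]:
  T[1,1] 'a' = {T0}  orig:{}
  T[2,2] 'a' = {T0}  orig:{}
  T[1,2] 'aa' = {A}

Original NTs in T[1,2] deriving "aa": ["A"]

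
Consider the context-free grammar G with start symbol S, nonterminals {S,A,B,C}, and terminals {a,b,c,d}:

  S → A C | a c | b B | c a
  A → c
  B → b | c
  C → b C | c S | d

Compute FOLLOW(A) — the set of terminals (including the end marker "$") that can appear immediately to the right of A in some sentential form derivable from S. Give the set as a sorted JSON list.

FIRST iteration:
[1]
  A via A→c: +{c}
  B via B→b: +{b}
  B via B→c: +{c}
  C via C→b C: +{b}
  C via C→c S: +{c}
  C via C→d: +{d}
  S via S→A C: +{c}
  S via S→a c: +{a}
  S via S→b B: +{b}
  S: {a,b,c}  A: {c}  B: {b,c}  C: {b,c,d}
[2] (no change)
  S: {a,b,c}  A: {c}  B: {b,c}  C: {b,c,d}

FOLLOW iteration:
seed FOLLOW(S) with $
pass 1:
  S→A C: FOLLOW(A) ⊇ FIRST(C) = {b,c,d}; new: +{b,c,d}
  S→A C: FOLLOW(C) ⊇ FOLLOW(S) ⊇ {$}; new: +{$}
  S→b B: FOLLOW(B) ⊇ FOLLOW(S) ⊇ {$}; new: +{$}
  S: {$}  A: {b,c,d}  B: {$}  C: {$}
pass 2: — fixpoint
  S: {$}  A: {b,c,d}  B: {$}  C: {$}

FOLLOW(A) = ["b", "c", "d"]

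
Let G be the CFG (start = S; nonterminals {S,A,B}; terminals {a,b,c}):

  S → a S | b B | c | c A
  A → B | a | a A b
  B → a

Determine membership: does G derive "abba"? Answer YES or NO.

Convert to CNF:
  S -> T0 S | T1 B | T2 A | c
  A -> T0 X3 | a
  B -> a
  T0 -> a
  T1 -> b
  T2 -> c
  X3 -> A T1

Fill CYK table bottom-up:
  T[0,0] 'a' = {A,B,T0}  orig:{A,B}
  T[1,1] 'b' = {T1}  orig:{}
  T[2,2] 'b' = {T1}  orig:{}
  T[3,3] 'a' = {A,B,T0}  orig:{A,B}
  T[0,1] 'ab' = {X3}  orig:{}
  T[1,2] 'bb' = ∅
  T[2,3] 'ba' = {S}
  T[0,2] 'abb' = ∅
  T[1,3] 'bba' = ∅
  T[0,3] 'abba' = ∅

S ∉ T[0,3] ⇒ NO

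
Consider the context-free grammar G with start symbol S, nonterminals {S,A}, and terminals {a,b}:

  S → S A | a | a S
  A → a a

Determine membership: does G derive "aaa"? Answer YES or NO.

Convert to CNF:
  S -> S A | T0 S | a
  A -> T0 T0
  T0 -> a

Fill CYK table bottom-up:
  [0..0]={S,T0}  "a"  orig:{S}
  [1..1]={S,T0}  "a"  orig:{S}
  [2..2]={S,T0}  "a"  orig:{S}
  [0..1]={A,S}  "aa"
  [1..2]={A,S}  "aa"
  [0..2]={S}  "aaa"

S ∈ T[0,2] ⇒ YES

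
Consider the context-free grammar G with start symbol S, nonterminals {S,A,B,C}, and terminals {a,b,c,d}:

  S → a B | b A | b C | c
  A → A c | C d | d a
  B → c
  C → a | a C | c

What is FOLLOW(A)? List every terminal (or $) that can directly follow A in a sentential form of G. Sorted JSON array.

FIRST iteration:
pass 1:
  A via A→d a: +{d}
  B via B→c: +{c}
  C via C→a: +{a}
  C via C→c: +{c}
  S via S→a B: +{a}
  S via S→b A: +{b}
  S via S→c: +{c}
  S: {a,b,c}  A: {d}  B: {c}  C: {a,c}
pass 2:
  A via A→C d: +{a,c}
  S: {a,b,c}  A: {a,c,d}  B: {c}  C: {a,c}
pass 3: (stable)
  S: {a,b,c}  A: {a,c,d}  B: {c}  C: {a,c}

Compute FOLLOW by fixpoint:
initialize: $ ∈ FOLLOW(S)
pass 1:
  A→A c: FOLLOW(A) ⊇ FIRST(c) = {c}; new: +{c}
  A→C d: FOLLOW(C) ⊇ FIRST(d) = {d}; new: +{d}
  S→a B: FOLLOW(B) ⊇ FOLLOW(S) ⊇ {$}; new: +{$}
  S→b A: FOLLOW(A) ⊇ FOLLOW(S) ⊇ {$}; new: +{$}
  S→b C: FOLLOW(C) ⊇ FOLLOW(S) ⊇ {$}; new: +{$}
  FOLLOW(S)={$}  FOLLOW(A)={$,c}  FOLLOW(B)={$}  FOLLOW(C)={$,d}
pass 2: (no change)
  FOLLOW(S)={$}  FOLLOW(A)={$,c}  FOLLOW(B)={$}  FOLLOW(C)={$,d}

FOLLOW(A) = ["$", "c"]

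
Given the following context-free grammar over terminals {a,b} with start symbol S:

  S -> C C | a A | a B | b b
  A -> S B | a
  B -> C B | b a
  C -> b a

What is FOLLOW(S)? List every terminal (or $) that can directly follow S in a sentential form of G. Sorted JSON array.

FIRST iteration:
round 1:
  A via A→a: +{a}
  B via B→b a: +{b}
  C via C→b a: +{b}
  S via S→C C: +{b}
  S via S→a A: +{a}
  FIRST[S]={a,b}  FIRST[A]={a}  FIRST[B]={b}  FIRST[C]={b}
round 2:
  A via A→S B: +{b}
  FIRST[S]={a,b}  FIRST[A]={a,b}  FIRST[B]={b}  FIRST[C]={b}
round 3: done
  FIRST[S]={a,b}  FIRST[A]={a,b}  FIRST[B]={b}  FIRST[C]={b}

Compute FOLLOW by fixpoint:
seed FOLLOW(S) with $
[1]
  A→S B: FOLLOW(S) ⊇ FIRST(B) = {b}; new: +{b}
  B→C B: FOLLOW(C) ⊇ FIRST(B) = {b}; new: +{b}
  S→C C: FOLLOW(C) ⊇ FOLLOW(S) ⊇ {$,b}; new: +{$}
  S→a A: FOLLOW(A) ⊇ FOLLOW(S) ⊇ {$,b}; new: +{$,b}
  S→a B: FOLLOW(B) ⊇ FOLLOW(S) ⊇ {$,b}; new: +{$,b}
  S: {$,b}  A: {$,b}  B: {$,b}  C: {$,b}
[2] (stable)
  S: {$,b}  A: {$,b}  B: {$,b}  C: {$,b}

FOLLOW(S) = ["$", "b"]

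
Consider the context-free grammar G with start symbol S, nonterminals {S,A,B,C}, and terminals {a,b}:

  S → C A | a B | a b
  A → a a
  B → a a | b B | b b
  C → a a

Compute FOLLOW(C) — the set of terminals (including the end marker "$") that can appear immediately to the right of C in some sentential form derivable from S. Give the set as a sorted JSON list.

Compute FIRST by fixpoint:
[1]
  A via A→a a: +{a}
  B via B→a a: +{a}
  B via B→b B: +{b}
  C via C→a a: +{a}
  S via S→C A: +{a}
  S: {a}  A: {a}  B: {a,b}  C: {a}
[2] — fixpoint
  S: {a}  A: {a}  B: {a,b}  C: {a}

FOLLOW sets:
seed FOLLOW(S) with $
iter 1:
  S→C A: FOLLOW(C) ⊇ FIRST(A) = {a}; new: +{a}
  S→C A: FOLLOW(A) ⊇ FOLLOW(S) ⊇ {$}; new: +{$}
  S→a B: FOLLOW(B) ⊇ FOLLOW(S) ⊇ {$}; new: +{$}
  FOLLOW[S]={$}  FOLLOW[A]={$}  FOLLOW[B]={$}  FOLLOW[C]={a}
iter 2: — fixpoint
  FOLLOW[S]={$}  FOLLOW[A]={$}  FOLLOW[B]={$}  FOLLOW[C]={a}

FOLLOW(C) = ["a"]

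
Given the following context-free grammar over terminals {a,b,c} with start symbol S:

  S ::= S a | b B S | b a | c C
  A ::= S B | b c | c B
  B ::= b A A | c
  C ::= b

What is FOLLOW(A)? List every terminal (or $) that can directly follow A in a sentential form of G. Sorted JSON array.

Compute FIRST by fixpoint:
round 1:
  A via A→b c: +{b}
  A via A→c B: +{c}
  B via B→b A A: +{b}
  B via B→c: +{c}
  C via C→b: +{b}
  S via S→b B S: +{b}
  S via S→c C: +{c}
  S: {b,c}  A: {b,c}  B: {b,c}  C: {b}
round 2: (no change)
  S: {b,c}  A: {b,c}  B: {b,c}  C: {b}

FOLLOW sets:
seed FOLLOW(S) with $
iter 1:
  A→S B: FOLLOW(S) ⊇ FIRST(B) = {b,c}; new: +{b,c}
  B→b A A: FOLLOW(A) ⊇ FIRST(A) = {b,c}; new: +{b,c}
  S→S a: FOLLOW(S) ⊇ FIRST(a) = {a}; new: +{a}
  S→b B S: FOLLOW(B) ⊇ FIRST(S) = {b,c}; new: +{b,c}
  S→c C: FOLLOW(C) ⊇ FOLLOW(S) ⊇ {$,a,b,c}; new: +{$,a,b,c}
  S: {$,a,b,c}  A: {b,c}  B: {b,c}  C: {$,a,b,c}
iter 2: — fixpoint
  S: {$,a,b,c}  A: {b,c}  B: {b,c}  C: {$,a,b,c}

FOLLOW(A) = ["b", "c"]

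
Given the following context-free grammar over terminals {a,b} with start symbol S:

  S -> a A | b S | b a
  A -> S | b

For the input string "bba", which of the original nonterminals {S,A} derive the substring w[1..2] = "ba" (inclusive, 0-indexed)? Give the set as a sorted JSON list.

CNF form of G:
  S -> T0 A | T1 S | T1 T0
  A -> T0 A | T1 S | T1 T0 | b
  T0 -> a
  T1 -> b

CYK table (by increasing span) — only the sub-triangle for w[1..2]:
  cell(1,1) b: {A,T1}  orig:{A}
  cell(2,2) a: {T0}  orig:{}
  cell(1,2) ba: {A,S}

Original NTs in T[1,2] deriving "ba": ["A", "S"]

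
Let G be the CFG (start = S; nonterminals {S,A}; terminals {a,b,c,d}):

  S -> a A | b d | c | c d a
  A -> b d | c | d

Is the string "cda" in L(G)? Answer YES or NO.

CNF form of G:
  S -> T0 T1 | T2 A | T3 X4 | c
  A -> T0 T1 | c | d
  T0 -> b
  T1 -> d
  T2 -> a
  T3 -> c
  X4 -> T1 T2

CYK table (by increasing span):
  T[0,0] 'c' = {A,S,T3}  orig:{A,S}
  T[1,1] 'd' = {A,T1}  orig:{A}
  T[2,2] 'a' = {T2}  orig:{}
  T[0,1] 'cd' = ∅
  T[1,2] 'da' = {X4}  orig:{}
  T[0,2] 'cda' = {S}

S ∈ T[0,2] ⇒ YES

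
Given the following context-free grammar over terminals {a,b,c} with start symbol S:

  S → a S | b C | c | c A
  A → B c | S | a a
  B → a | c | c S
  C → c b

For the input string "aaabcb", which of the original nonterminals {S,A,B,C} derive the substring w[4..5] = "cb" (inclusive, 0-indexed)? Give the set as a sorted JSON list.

Convert to CNF:
  S -> T0 A | T1 S | T2 C | c
  A -> B T0 | T0 A | T1 S | T1 T1 | T2 C | c
  B -> T0 S | a | c
  C -> T0 T2
  T0 -> c
  T1 -> a
  T2 -> b

CYK fill — only the sub-triangle for w[4..5]:
  [4..4]={A,B,S,T0}  "c"  orig:{A,B,S}
  [5..5]={T2}  "b"  orig:{}
  [4..5]={C}  "cb"

Original NTs in T[4,5] deriving "cb": ["C"]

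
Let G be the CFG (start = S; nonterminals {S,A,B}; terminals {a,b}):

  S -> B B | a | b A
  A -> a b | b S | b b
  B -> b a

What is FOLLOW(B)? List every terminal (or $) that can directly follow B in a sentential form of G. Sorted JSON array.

FIRST iteration:
pass 1:
  A via A→a b: +{a}
  A via A→b S: +{b}
  B via B→b a: +{b}
  S via S→B B: +{b}
  S via S→a: +{a}
  S: {a,b}  A: {a,b}  B: {b}
pass 2: (stable)
  S: {a,b}  A: {a,b}  B: {b}

FOLLOW sets:
initialize: $ ∈ FOLLOW(S)
iter 1:
  S→B B: FOLLOW(B) ⊇ FIRST(B) = {b}; new: +{b}
  S→B B: FOLLOW(B) ⊇ FOLLOW(S) ⊇ {$}; new: +{$}
  S→b A: FOLLOW(A) ⊇ FOLLOW(S) ⊇ {$}; new: +{$}
  S: {$}  A: {$}  B: {$,b}
iter 2: done
  S: {$}  A: {$}  B: {$,b}

FOLLOW(B) = ["$", "b"]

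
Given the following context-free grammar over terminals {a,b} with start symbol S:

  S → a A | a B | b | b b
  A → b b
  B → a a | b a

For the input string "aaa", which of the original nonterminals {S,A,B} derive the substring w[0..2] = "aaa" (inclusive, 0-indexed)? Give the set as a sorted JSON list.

CNF form of G:
  S -> T0 T0 | T1 A | T1 B | b
  A -> T0 T0
  B -> T0 T1 | T1 T1
  T0 -> b
  T1 -> a

CYK table (by increasing span) — only the sub-triangle for w[0..2]:
  cell(0,0) a: {T1}  orig:{}
  cell(1,1) a: {T1}  orig:{}
  cell(2,2) a: {T1}  orig:{}
  cell(0,1) aa: {B}
  cell(1,2) aa: {B}
  cell(0,2) aaa: {S}

Original NTs in T[0,2] deriving "aaa": ["S"]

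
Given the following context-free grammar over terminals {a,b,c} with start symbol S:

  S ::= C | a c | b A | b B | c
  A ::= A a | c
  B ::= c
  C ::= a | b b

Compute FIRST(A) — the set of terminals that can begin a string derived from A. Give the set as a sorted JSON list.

Compute FIRST by fixpoint:
round 1:
  A via A→c: +{c}
  B via B→c: +{c}
  C via C→a: +{a}
  C via C→b b: +{b}
  S via S→C: +{a,b}
  S via S→c: +{c}
  FIRST(S)={a,b,c}  FIRST(A)={c}  FIRST(B)={c}  FIRST(C)={a,b}
round 2: (stable)
  FIRST(S)={a,b,c}  FIRST(A)={c}  FIRST(B)={c}  FIRST(C)={a,b}

FIRST(A) = ["c"]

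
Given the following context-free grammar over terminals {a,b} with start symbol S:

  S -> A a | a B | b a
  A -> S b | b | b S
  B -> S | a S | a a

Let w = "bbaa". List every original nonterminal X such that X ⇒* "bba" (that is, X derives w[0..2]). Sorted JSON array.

CNF form of G:
  S -> A T1 | T0 T1 | T1 B
  A -> S T0 | T0 S | b
  B -> A T1 | T0 T1 | T1 B | T1 S | T1 T1
  T0 -> b
  T1 -> a

Fill CYK table bottom-up — only the sub-triangle for w[0..2]:
  [0..0]={A,T0}  "b"  orig:{A}
  [1..1]={A,T0}  "b"  orig:{A}
  [2..2]={T1}  "a"  orig:{}
  [0..1]=∅  "bb"
  [1..2]={B,S}  "ba"
  [0..2]={A}  "bba"

Original NTs in T[0,2] deriving "bba": ["A"]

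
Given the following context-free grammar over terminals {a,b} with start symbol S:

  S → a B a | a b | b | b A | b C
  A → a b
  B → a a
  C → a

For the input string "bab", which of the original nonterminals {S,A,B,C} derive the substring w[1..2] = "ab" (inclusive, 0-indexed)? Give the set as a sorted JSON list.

Convert to CNF:
  S -> T0 T1 | T0 X2 | T1 A | T1 C | b
  A -> T0 T1
  B -> T0 T0
  C -> a
  T0 -> a
  T1 -> b
  X2 -> B T0

CYK table (by increasing span) (cells [i..j] with 1 ≤ i ≤ j ≤ 2 only):
  [1..1]={C,T0}  "a"  orig:{C}
  [2..2]={S,T1}  "b"  orig:{S}
  [1..2]={A,S}  "ab"

Original NTs in T[1,2] deriving "ab": ["A", "S"]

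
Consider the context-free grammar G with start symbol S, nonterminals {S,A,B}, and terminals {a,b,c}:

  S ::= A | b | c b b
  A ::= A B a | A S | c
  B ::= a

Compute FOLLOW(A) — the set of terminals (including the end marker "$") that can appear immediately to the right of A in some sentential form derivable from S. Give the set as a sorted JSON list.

FIRST sets, iterate to fixpoint:
[1]
  A via A→c: +{c}
  B via B→a: +{a}
  S via S→A: +{c}
  S via S→b: +{b}
  S: {b,c}  A: {c}  B: {a}
[2] (stable)
  S: {b,c}  A: {c}  B: {a}

FOLLOW sets:
FOLLOW(S) := {$}
[1]
  A→A B a: FOLLOW(A) ⊇ FIRST(B) = {a}; new: +{a}
  A→A B a: FOLLOW(B) ⊇ FIRST(a) = {a}; new: +{a}
  A→A S: FOLLOW(A) ⊇ FIRST(S) = {b,c}; new: +{b,c}
  A→A S: FOLLOW(S) ⊇ FOLLOW(A) ⊇ {a,b,c}; new: +{a,b,c}
  S→A: FOLLOW(A) ⊇ FOLLOW(S) ⊇ {$,a,b,c}; new: +{$}
  FOLLOW(S)={$,a,b,c}  FOLLOW(A)={$,a,b,c}  FOLLOW(B)={a}
[2] (no change)
  FOLLOW(S)={$,a,b,c}  FOLLOW(A)={$,a,b,c}  FOLLOW(B)={a}

FOLLOW(A) = ["$", "a", "b", "c"]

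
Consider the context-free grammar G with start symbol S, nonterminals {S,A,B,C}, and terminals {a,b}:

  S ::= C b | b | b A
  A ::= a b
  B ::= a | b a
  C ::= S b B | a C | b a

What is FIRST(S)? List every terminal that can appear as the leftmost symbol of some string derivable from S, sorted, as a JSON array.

FIRST sets, iterate to fixpoint:
[1]
  A via A→a b: +{a}
  B via B→a: +{a}
  B via B→b a: +{b}
  C via C→a C: +{a}
  C via C→b a: +{b}
  S via S→C b: +{a,b}
  FIRST(S)={a,b}  FIRST(A)={a}  FIRST(B)={a,b}  FIRST(C)={a,b}
[2] (stable)
  FIRST(S)={a,b}  FIRST(A)={a}  FIRST(B)={a,b}  FIRST(C)={a,b}

FIRST(S) = ["a", "b"]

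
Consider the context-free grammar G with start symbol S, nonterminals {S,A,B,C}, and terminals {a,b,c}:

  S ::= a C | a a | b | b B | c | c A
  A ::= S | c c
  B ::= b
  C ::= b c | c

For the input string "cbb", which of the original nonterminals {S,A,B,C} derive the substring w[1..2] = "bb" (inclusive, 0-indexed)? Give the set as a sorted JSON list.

Convert to CNF:
  S -> T0 C | T0 T0 | T1 B | T2 A | b | c
  A -> T0 C | T0 T0 | T1 B | T2 A | T2 T2 | b | c
  B -> b
  C -> T1 T2 | c
  T0 -> a
  T1 -> b
  T2 -> c

CYK fill (cells [i..j] with 1 ≤ i ≤ j ≤ 2 only):
  [1..1]={A,B,S,T1}  "b"  orig:{A,B,S}
  [2..2]={A,B,S,T1}  "b"  orig:{A,B,S}
  [1..2]={A,S}  "bb"

Original NTs in T[1,2] deriving "bb": ["A", "S"]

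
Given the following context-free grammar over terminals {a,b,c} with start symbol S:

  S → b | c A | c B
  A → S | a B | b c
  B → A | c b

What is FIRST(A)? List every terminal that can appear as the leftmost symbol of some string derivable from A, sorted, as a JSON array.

FIRST sets, iterate to fixpoint:
[1]
  A via A→a B: +{a}
  A via A→b c: +{b}
  B via B→A: +{a,b}
  B via B→c b: +{c}
  S via S→b: +{b}
  S via S→c A: +{c}
  S: {b,c}  A: {a,b}  B: {a,b,c}
[2]
  A via A→S: +{c}
  S: {b,c}  A: {a,b,c}  B: {a,b,c}
[3] done
  S: {b,c}  A: {a,b,c}  B: {a,b,c}

FIRST(A) = ["a", "b", "c"]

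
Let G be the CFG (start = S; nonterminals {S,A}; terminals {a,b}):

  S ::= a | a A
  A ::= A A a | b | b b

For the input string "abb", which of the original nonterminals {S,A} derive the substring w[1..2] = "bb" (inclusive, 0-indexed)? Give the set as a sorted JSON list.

CNF form of G:
  S -> T0 A | a
  A -> A X2 | T1 T1 | b
  T0 -> a
  T1 -> b
  X2 -> A T0

CYK fill (cells [i..j] with 1 ≤ i ≤ j ≤ 2 only):
  T[1,1] 'b' = {A,T1}  orig:{A}
  T[2,2] 'b' = {A,T1}  orig:{A}
  T[1,2] 'bb' = {A}

Original NTs in T[1,2] deriving "bb": ["A"]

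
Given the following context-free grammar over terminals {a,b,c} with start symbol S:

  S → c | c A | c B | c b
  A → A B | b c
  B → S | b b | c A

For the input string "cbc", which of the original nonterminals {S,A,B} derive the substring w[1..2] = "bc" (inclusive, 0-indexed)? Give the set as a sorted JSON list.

CNF form of G:
  S -> T1 A | T1 B | T1 T0 | c
  A -> A B | T0 T1
  B -> T0 T0 | T1 A | T1 B | T1 T0 | c
  T0 -> b
  T1 -> c

CYK fill (cells [i..j] with 1 ≤ i ≤ j ≤ 2 only):
  cell(1,1) b: {T0}  orig:{}
  cell(2,2) c: {B,S,T1}  orig:{B,S}
  cell(1,2) bc: {A}

Original NTs in T[1,2] deriving "bc": ["A"]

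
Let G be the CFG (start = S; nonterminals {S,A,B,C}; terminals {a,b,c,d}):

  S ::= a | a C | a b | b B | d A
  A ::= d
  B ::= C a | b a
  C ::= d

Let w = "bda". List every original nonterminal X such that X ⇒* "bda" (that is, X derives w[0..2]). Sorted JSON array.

CNF form of G:
  S -> T0 C | T0 T1 | T1 B | T2 A | a
  A -> d
  B -> C T0 | T1 T0
  C -> d
  T0 -> a
  T1 -> b
  T2 -> d

CYK fill (cells [i..j] with 0 ≤ i ≤ j ≤ 2 only):
  T[0,0] 'b' = {T1}  orig:{}
  T[1,1] 'd' = {A,C,T2}  orig:{A,C}
  T[2,2] 'a' = {S,T0}  orig:{S}
  T[0,1] 'bd' = ∅
  T[1,2] 'da' = {B}
  T[0,2] 'bda' = {S}

Original NTs in T[0,2] deriving "bda": ["S"]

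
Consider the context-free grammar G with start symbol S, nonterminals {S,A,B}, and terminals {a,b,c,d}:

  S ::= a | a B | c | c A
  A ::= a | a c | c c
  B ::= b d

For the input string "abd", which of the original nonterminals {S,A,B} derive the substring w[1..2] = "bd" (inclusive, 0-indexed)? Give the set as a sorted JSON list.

Convert to CNF:
  S -> T0 B | T1 A | a | c
  A -> T0 T1 | T1 T1 | a
  B -> T2 T3
  T0 -> a
  T1 -> c
  T2 -> b
  T3 -> d

CYK fill, restricted to cells inside w[1..2]:
  cell(1,1) b: {T2}  orig:{}
  cell(2,2) d: {T3}  orig:{}
  cell(1,2) bd: {B}

Original NTs in T[1,2] deriving "bd": ["B"]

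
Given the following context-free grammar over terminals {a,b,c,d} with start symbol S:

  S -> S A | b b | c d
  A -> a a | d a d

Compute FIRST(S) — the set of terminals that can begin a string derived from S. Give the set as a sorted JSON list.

FIRST iteration:
iter 1:
  A via A→a a: +{a}
  A via A→d a d: +{d}
  S via S→b b: +{b}
  S via S→c d: +{c}
  FIRST(S)={b,c}  FIRST(A)={a,d}
iter 2: — fixpoint
  FIRST(S)={b,c}  FIRST(A)={a,d}

FIRST(S) = ["b", "c"]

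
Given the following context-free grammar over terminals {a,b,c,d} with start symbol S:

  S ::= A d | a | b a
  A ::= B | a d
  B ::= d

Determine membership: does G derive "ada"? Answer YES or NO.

Convert to CNF:
  S -> A T1 | T2 T0 | a
  A -> T0 T1 | d
  B -> d
  T0 -> a
  T1 -> d
  T2 -> b

Fill CYK table bottom-up:
  T[0,0] 'a' = {S,T0}  orig:{S}
  T[1,1] 'd' = {A,B,T1}  orig:{A,B}
  T[2,2] 'a' = {S,T0}  orig:{S}
  T[0,1] 'ad' = {A}
  T[1,2] 'da' = ∅
  T[0,2] 'ada' = ∅

S ∉ T[0,2] ⇒ NO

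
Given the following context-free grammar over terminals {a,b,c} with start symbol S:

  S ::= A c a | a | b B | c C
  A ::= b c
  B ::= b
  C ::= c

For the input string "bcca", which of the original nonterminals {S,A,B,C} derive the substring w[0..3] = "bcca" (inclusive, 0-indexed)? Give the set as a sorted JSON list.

CNF form of G:
  S -> A X3 | T0 B | T1 C | a
  A -> T0 T1
  B -> b
  C -> c
  T0 -> b
  T1 -> c
  T2 -> a
  X3 -> T1 T2

Fill CYK table bottom-up (cells [i..j] with 0 ≤ i ≤ j ≤ 3 only):
  T[0,0] 'b' = {B,T0}  orig:{B}
  T[1,1] 'c' = {C,T1}  orig:{C}
  T[2,2] 'c' = {C,T1}  orig:{C}
  T[3,3] 'a' = {S,T2}  orig:{S}
  T[0,1] 'bc' = {A}
  T[1,2] 'cc' = {S}
  T[2,3] 'ca' = {X3}  orig:{}
  T[0,2] 'bcc' = ∅
  T[1,3] 'cca' = ∅
  T[0,3] 'bcca' = {S}

Original NTs in T[0,3] deriving "bcca": ["S"]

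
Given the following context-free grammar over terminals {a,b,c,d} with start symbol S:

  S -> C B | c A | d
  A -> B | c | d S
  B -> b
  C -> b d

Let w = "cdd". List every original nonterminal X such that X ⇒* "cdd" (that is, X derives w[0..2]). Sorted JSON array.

Convert to CNF:
  S -> C B | T2 A | d
  A -> T0 S | b | c
  B -> b
  C -> T1 T0
  T0 -> d
  T1 -> b
  T2 -> c

CYK fill (cells [i..j] with 0 ≤ i ≤ j ≤ 2 only):
  cell(0,0) c: {A,T2}  orig:{A}
  cell(1,1) d: {S,T0}  orig:{S}
  cell(2,2) d: {S,T0}  orig:{S}
  cell(0,1) cd: ∅
  cell(1,2) dd: {A}
  cell(0,2) cdd: {S}

Original NTs in T[0,2] deriving "cdd": ["S"]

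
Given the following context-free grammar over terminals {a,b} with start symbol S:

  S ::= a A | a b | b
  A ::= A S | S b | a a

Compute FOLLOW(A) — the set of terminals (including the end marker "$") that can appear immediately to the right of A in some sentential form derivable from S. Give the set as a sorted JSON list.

FIRST iteration:
[1]
  A via A→a a: +{a}
  S via S→a A: +{a}
  S via S→b: +{b}
  FIRST[S]={a,b}  FIRST[A]={a}
[2]
  A via A→S b: +{b}
  FIRST[S]={a,b}  FIRST[A]={a,b}
[3] — fixpoint
  FIRST[S]={a,b}  FIRST[A]={a,b}

FOLLOW iteration:
seed FOLLOW(S) with $
round 1:
  A→A S: FOLLOW(A) ⊇ FIRST(S) = {a,b}; new: +{a,b}
  A→A S: FOLLOW(S) ⊇ FOLLOW(A) ⊇ {a,b}; new: +{a,b}
  S→a A: FOLLOW(A) ⊇ FOLLOW(S) ⊇ {$,a,b}; new: +{$}
  S: {$,a,b}  A: {$,a,b}
round 2: done
  S: {$,a,b}  A: {$,a,b}

FOLLOW(A) = ["$", "a", "b"]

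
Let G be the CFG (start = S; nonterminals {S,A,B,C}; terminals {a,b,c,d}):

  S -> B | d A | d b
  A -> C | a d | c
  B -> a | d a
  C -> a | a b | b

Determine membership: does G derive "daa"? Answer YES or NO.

Convert to CNF:
  S -> T2 A | T2 T0 | T2 T1 | a
  A -> T0 T1 | T0 T2 | a | b | c
  B -> T2 T0 | a
  C -> T0 T1 | a | b
  T0 -> a
  T1 -> b
  T2 -> d

Fill CYK table bottom-up:
  T[0,0] 'd' = {T2}  orig:{}
  T[1,1] 'a' = {A,B,C,S,T0}  orig:{A,B,C,S}
  T[2,2] 'a' = {A,B,C,S,T0}  orig:{A,B,C,S}
  T[0,1] 'da' = {B,S}
  T[1,2] 'aa' = ∅
  T[0,2] 'daa' = ∅

S ∉ T[0,2] ⇒ NO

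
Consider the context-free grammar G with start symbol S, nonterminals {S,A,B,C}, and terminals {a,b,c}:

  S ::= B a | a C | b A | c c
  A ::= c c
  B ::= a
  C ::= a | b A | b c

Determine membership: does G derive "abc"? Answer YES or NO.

CNF form of G:
  S -> B T2 | T0 T0 | T1 A | T2 C
  A -> T0 T0
  B -> a
  C -> T1 A | T1 T0 | a
  T0 -> c
  T1 -> b
  T2 -> a

CYK table (by increasing span):
  [0..0]={B,C,T2}  "a"  orig:{B,C}
  [1..1]={T1}  "b"  orig:{}
  [2..2]={T0}  "c"  orig:{}
  [0..1]=∅  "ab"
  [1..2]={C}  "bc"
  [0..2]={S}  "abc"

S ∈ T[0,2] ⇒ YES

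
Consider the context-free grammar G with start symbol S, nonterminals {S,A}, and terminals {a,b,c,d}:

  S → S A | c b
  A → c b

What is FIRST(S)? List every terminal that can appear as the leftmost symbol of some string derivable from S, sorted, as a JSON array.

Compute FIRST by fixpoint:
iter 1:
  A via A→c b: +{c}
  S via S→c b: +{c}
  FIRST[S]={c}  FIRST[A]={c}
iter 2: done
  FIRST[S]={c}  FIRST[A]={c}

FIRST(S) = ["c"]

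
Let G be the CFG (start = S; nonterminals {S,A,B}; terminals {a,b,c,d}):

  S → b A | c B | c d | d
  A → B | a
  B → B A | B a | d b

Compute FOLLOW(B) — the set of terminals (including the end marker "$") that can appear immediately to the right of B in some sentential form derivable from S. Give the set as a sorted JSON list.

Compute FIRST by fixpoint:
[1]
  A via A→a: +{a}
  B via B→d b: +{d}
  S via S→b A: +{b}
  S via S→c B: +{c}
  S via S→d: +{d}
  FIRST(S)={b,c,d}  FIRST(A)={a}  FIRST(B)={d}
[2]
  A via A→B: +{d}
  FIRST(S)={b,c,d}  FIRST(A)={a,d}  FIRST(B)={d}
[3] done
  FIRST(S)={b,c,d}  FIRST(A)={a,d}  FIRST(B)={d}

FOLLOW iteration:
seed FOLLOW(S) with $
[1]
  B→B A: FOLLOW(B) ⊇ FIRST(A) = {a,d}; new: +{a,d}
  B→B A: FOLLOW(A) ⊇ FOLLOW(B) ⊇ {a,d}; new: +{a,d}
  S→b A: FOLLOW(A) ⊇ FOLLOW(S) ⊇ {$}; new: +{$}
  S→c B: FOLLOW(B) ⊇ FOLLOW(S) ⊇ {$}; new: +{$}
  FOLLOW(S)={$}  FOLLOW(A)={$,a,d}  FOLLOW(B)={$,a,d}
[2] (stable)
  FOLLOW(S)={$}  FOLLOW(A)={$,a,d}  FOLLOW(B)={$,a,d}

FOLLOW(B) = ["$", "a", "d"]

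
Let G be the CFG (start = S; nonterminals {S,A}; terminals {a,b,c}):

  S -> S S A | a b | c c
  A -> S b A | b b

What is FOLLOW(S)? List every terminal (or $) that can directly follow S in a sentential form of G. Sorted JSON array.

FIRST sets, iterate to fixpoint:
pass 1:
  A via A→b b: +{b}
  S via S→a b: +{a}
  S via S→c c: +{c}
  FIRST[S]={a,c}  FIRST[A]={b}
pass 2:
  A via A→S b A: +{a,c}
  FIRST[S]={a,c}  FIRST[A]={a,b,c}
pass 3: (no change)
  FIRST[S]={a,c}  FIRST[A]={a,b,c}

Compute FOLLOW by fixpoint:
FOLLOW(S) := {$}
[1]
  A→S b A: FOLLOW(S) ⊇ FIRST(b) = {b}; new: +{b}
  S→S S A: FOLLOW(S) ⊇ FIRST(S) = {a,c}; new: +{a,c}
  S→S S A: FOLLOW(A) ⊇ FOLLOW(S) ⊇ {$,a,b,c}; new: +{$,a,b,c}
  FOLLOW(S)={$,a,b,c}  FOLLOW(A)={$,a,b,c}
[2] — fixpoint
  FOLLOW(S)={$,a,b,c}  FOLLOW(A)={$,a,b,c}

FOLLOW(S) = ["$", "a", "b", "c"]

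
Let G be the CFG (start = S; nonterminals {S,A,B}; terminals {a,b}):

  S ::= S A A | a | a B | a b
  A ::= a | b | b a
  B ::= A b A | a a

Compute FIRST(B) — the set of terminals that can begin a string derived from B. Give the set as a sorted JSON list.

FIRST iteration:
[1]
  A via A→a: +{a}
  A via A→b: +{b}
  B via B→A b A: +{a,b}
  S via S→a: +{a}
  S: {a}  A: {a,b}  B: {a,b}
[2] (stable)
  S: {a}  A: {a,b}  B: {a,b}

FIRST(B) = ["a", "b"]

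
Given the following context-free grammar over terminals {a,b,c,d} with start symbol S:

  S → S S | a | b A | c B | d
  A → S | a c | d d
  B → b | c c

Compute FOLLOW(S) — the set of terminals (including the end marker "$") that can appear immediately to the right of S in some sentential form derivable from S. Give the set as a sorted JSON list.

Compute FIRST by fixpoint:
pass 1:
  A via A→a c: +{a}
  A via A→d d: +{d}
  B via B→b: +{b}
  B via B→c c: +{c}
  S via S→a: +{a}
  S via S→b A: +{b}
  S via S→c B: +{c}
  S via S→d: +{d}
  FIRST[S]={a,b,c,d}  FIRST[A]={a,d}  FIRST[B]={b,c}
pass 2:
  A via A→S: +{b,c}
  FIRST[S]={a,b,c,d}  FIRST[A]={a,b,c,d}  FIRST[B]={b,c}
pass 3: done
  FIRST[S]={a,b,c,d}  FIRST[A]={a,b,c,d}  FIRST[B]={b,c}

FOLLOW sets:
FOLLOW(S) := {$}
iter 1:
  S→S S: FOLLOW(S) ⊇ FIRST(S) = {a,b,c,d}; new: +{a,b,c,d}
  S→b A: FOLLOW(A) ⊇ FOLLOW(S) ⊇ {$,a,b,c,d}; new: +{$,a,b,c,d}
  S→c B: FOLLOW(B) ⊇ FOLLOW(S) ⊇ {$,a,b,c,d}; new: +{$,a,b,c,d}
  S: {$,a,b,c,d}  A: {$,a,b,c,d}  B: {$,a,b,c,d}
iter 2: done
  S: {$,a,b,c,d}  A: {$,a,b,c,d}  B: {$,a,b,c,d}

FOLLOW(S) = ["$", "a", "b", "c", "d"]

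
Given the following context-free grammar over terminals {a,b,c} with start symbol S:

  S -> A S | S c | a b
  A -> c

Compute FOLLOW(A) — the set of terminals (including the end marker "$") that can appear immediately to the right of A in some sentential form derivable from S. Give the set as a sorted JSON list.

Compute FIRST by fixpoint:
[1]
  A via A→c: +{c}
  S via S→A S: +{c}
  S via S→a b: +{a}
  S: {a,c}  A: {c}
[2] (stable)
  S: {a,c}  A: {c}

Compute FOLLOW by fixpoint:
initialize: $ ∈ FOLLOW(S)
iter 1:
  S→A S: FOLLOW(A) ⊇ FIRST(S) = {a,c}; new: +{a,c}
  S→S c: FOLLOW(S) ⊇ FIRST(c) = {c}; new: +{c}
  FOLLOW(S)={$,c}  FOLLOW(A)={a,c}
iter 2: (stable)
  FOLLOW(S)={$,c}  FOLLOW(A)={a,c}

FOLLOW(A) = ["a", "c"]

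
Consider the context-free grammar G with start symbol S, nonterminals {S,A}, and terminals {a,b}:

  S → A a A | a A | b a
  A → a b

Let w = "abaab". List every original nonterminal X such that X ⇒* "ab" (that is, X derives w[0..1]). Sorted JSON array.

Convert to CNF:
  S -> A X2 | T0 A | T1 T0
  A -> T0 T1
  T0 -> a
  T1 -> b
  X2 -> T0 A

CYK fill (cells [i..j] with 0 ≤ i ≤ j ≤ 1 only):
  [0..0]={T0}  "a"  orig:{}
  [1..1]={T1}  "b"  orig:{}
  [0..1]={A}  "ab"

Original NTs in T[0,1] deriving "ab": ["A"]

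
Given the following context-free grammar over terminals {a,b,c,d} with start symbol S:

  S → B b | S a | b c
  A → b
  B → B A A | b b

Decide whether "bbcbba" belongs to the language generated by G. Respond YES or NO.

CNF form of G:
  S -> B T0 | S T1 | T0 T2
  A -> b
  B -> B X3 | T0 T0
  T0 -> b
  T1 -> a
  T2 -> c
  X3 -> A A

Fill CYK table bottom-up:
  [0..0]={A,T0}  "b"  orig:{A}
  [1..1]={A,T0}  "b"  orig:{A}
  [2..2]={T2}  "c"  orig:{}
  [3..3]={A,T0}  "b"  orig:{A}
  [4..4]={A,T0}  "b"  orig:{A}
  [5..5]={T1}  "a"  orig:{}
  [0..1]={B,X3}  "bb"  orig:{B}
  [1..2]={S}  "bc"
  [2..3]=∅  "cb"
  [3..4]={B,X3}  "bb"  orig:{B}
  [4..5]=∅  "ba"
  [0..2]=∅  "bbc"
  [1..3]=∅  "bcb"
  [2..4]=∅  "cbb"
  [3..5]=∅  "bba"
  [0..3]=∅  "bbcb"
  [1..4]=∅  "bcbb"
  [2..5]=∅  "cbba"
  [0..4]=∅  "bbcbb"
  [1..5]=∅  "bcbba"
  [0..5]=∅  "bbcbba"

S ∉ T[0,5] ⇒ NO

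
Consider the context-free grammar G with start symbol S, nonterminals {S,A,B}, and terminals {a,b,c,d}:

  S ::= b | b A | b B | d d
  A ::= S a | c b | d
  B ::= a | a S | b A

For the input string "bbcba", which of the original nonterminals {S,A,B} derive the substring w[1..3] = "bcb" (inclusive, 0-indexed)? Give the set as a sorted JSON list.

CNF form of G:
  S -> T2 A | T2 B | T3 T3 | b
  A -> S T0 | T1 T2 | d
  B -> T0 S | T2 A | a
  T0 -> a
  T1 -> c
  T2 -> b
  T3 -> d

CYK fill, restricted to cells inside w[1..3]:
  T[1,1] 'b' = {S,T2}  orig:{S}
  T[2,2] 'c' = {T1}  orig:{}
  T[3,3] 'b' = {S,T2}  orig:{S}
  T[1,2] 'bc' = ∅
  T[2,3] 'cb' = {A}
  T[1,3] 'bcb' = {B,S}

Original NTs in T[1,3] deriving "bcb": ["B", "S"]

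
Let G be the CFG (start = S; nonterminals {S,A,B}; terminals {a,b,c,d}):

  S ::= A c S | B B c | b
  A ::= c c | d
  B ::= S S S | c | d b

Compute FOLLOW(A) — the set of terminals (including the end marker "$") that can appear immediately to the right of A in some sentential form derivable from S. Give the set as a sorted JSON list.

FIRST iteration:
iter 1:
  A via A→c c: +{c}
  A via A→d: +{d}
  B via B→c: +{c}
  B via B→d b: +{d}
  S via S→A c S: +{c,d}
  S via S→b: +{b}
  S: {b,c,d}  A: {c,d}  B: {c,d}
iter 2:
  B via B→S S S: +{b}
  S: {b,c,d}  A: {c,d}  B: {b,c,d}
iter 3: (no change)
  S: {b,c,d}  A: {c,d}  B: {b,c,d}

FOLLOW iteration:
FOLLOW(S) := {$}
[1]
  B→S S S: FOLLOW(S) ⊇ FIRST(S) = {b,c,d}; new: +{b,c,d}
  S→A c S: FOLLOW(A) ⊇ FIRST(c) = {c}; new: +{c}
  S→B B c: FOLLOW(B) ⊇ FIRST(B) = {b,c,d}; new: +{b,c,d}
  S: {$,b,c,d}  A: {c}  B: {b,c,d}
[2] (no change)
  S: {$,b,c,d}  A: {c}  B: {b,c,d}

FOLLOW(A) = ["c"]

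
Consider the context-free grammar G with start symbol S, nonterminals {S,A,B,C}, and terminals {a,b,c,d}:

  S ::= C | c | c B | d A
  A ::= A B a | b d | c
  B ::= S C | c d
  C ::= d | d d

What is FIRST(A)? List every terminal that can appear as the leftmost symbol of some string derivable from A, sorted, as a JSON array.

FIRST iteration:
pass 1:
  A via A→b d: +{b}
  A via A→c: +{c}
  B via B→c d: +{c}
  C via C→d: +{d}
  S via S→C: +{d}
  S via S→c: +{c}
  S: {c,d}  A: {b,c}  B: {c}  C: {d}
pass 2:
  B via B→S C: +{d}
  S: {c,d}  A: {b,c}  B: {c,d}  C: {d}
pass 3: (no change)
  S: {c,d}  A: {b,c}  B: {c,d}  C: {d}

FIRST(A) = ["b", "c"]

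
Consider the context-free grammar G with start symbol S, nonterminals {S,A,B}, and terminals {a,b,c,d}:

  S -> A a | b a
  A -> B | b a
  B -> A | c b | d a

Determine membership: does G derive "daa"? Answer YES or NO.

CNF form of G:
  S -> A T1 | T0 T1
  A -> T0 T1 | T2 T0 | T3 T1
  B -> T0 T1 | T2 T0 | T3 T1
  T0 -> b
  T1 -> a
  T2 -> c
  T3 -> d

Fill CYK table bottom-up:
  cell(0,0) d: {T3}  orig:{}
  cell(1,1) a: {T1}  orig:{}
  cell(2,2) a: {T1}  orig:{}
  cell(0,1) da: {A,B}
  cell(1,2) aa: ∅
  cell(0,2) daa: {S}

S ∈ T[0,2] ⇒ YES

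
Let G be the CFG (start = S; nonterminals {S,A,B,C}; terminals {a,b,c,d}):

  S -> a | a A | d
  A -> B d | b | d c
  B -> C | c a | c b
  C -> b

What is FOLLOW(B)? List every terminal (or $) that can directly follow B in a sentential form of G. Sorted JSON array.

FIRST sets, iterate to fixpoint:
[1]
  A via A→b: +{b}
  A via A→d c: +{d}
  B via B→c a: +{c}
  C via C→b: +{b}
  S via S→a: +{a}
  S via S→d: +{d}
  FIRST(S)={a,d}  FIRST(A)={b,d}  FIRST(B)={c}  FIRST(C)={b}
[2]
  A via A→B d: +{c}
  B via B→C: +{b}
  FIRST(S)={a,d}  FIRST(A)={b,c,d}  FIRST(B)={b,c}  FIRST(C)={b}
[3] — fixpoint
  FIRST(S)={a,d}  FIRST(A)={b,c,d}  FIRST(B)={b,c}  FIRST(C)={b}

FOLLOW sets:
initialize: $ ∈ FOLLOW(S)
[1]
  A→B d: FOLLOW(B) ⊇ FIRST(d) = {d}; new: +{d}
  B→C: FOLLOW(C) ⊇ FOLLOW(B) ⊇ {d}; new: +{d}
  S→a A: FOLLOW(A) ⊇ FOLLOW(S) ⊇ {$}; new: +{$}
  S: {$}  A: {$}  B: {d}  C: {d}
[2] done
  S: {$}  A: {$}  B: {d}  C: {d}

FOLLOW(B) = ["d"]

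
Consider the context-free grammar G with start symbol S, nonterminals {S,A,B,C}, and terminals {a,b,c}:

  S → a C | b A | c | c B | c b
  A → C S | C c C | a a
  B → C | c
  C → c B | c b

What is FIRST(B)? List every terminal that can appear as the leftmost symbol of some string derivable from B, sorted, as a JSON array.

Compute FIRST by fixpoint:
[1]
  A via A→a a: +{a}
  B via B→c: +{c}
  C via C→c B: +{c}
  S via S→a C: +{a}
  S via S→b A: +{b}
  S via S→c: +{c}
  FIRST[S]={a,b,c}  FIRST[A]={a}  FIRST[B]={c}  FIRST[C]={c}
[2]
  A via A→C S: +{c}
  FIRST[S]={a,b,c}  FIRST[A]={a,c}  FIRST[B]={c}  FIRST[C]={c}
[3] (no change)
  FIRST[S]={a,b,c}  FIRST[A]={a,c}  FIRST[B]={c}  FIRST[C]={c}

FIRST(B) = ["c"]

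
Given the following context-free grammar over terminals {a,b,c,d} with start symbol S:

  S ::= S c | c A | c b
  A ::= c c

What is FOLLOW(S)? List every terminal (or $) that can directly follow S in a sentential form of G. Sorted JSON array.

FIRST iteration:
round 1:
  A via A→c c: +{c}
  S via S→c A: +{c}
  FIRST(S)={c}  FIRST(A)={c}
round 2: (no change)
  FIRST(S)={c}  FIRST(A)={c}

FOLLOW sets:
initialize: $ ∈ FOLLOW(S)
[1]
  S→S c: FOLLOW(S) ⊇ FIRST(c) = {c}; new: +{c}
  S→c A: FOLLOW(A) ⊇ FOLLOW(S) ⊇ {$,c}; new: +{$,c}
  S: {$,c}  A: {$,c}
[2] done
  S: {$,c}  A: {$,c}

FOLLOW(S) = ["$", "c"]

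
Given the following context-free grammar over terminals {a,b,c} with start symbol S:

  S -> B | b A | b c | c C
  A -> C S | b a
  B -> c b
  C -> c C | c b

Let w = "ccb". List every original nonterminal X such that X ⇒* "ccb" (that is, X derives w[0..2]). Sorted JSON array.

Convert to CNF:
  S -> T0 A | T0 T2 | T2 C | T2 T0
  A -> C S | T0 T1
  B -> T2 T0
  C -> T2 C | T2 T0
  T0 -> b
  T1 -> a
  T2 -> c

Fill CYK table bottom-up, restricted to cells inside w[0..2]:
  T[0,0] 'c' = {T2}  orig:{}
  T[1,1] 'c' = {T2}  orig:{}
  T[2,2] 'b' = {T0}  orig:{}
  T[0,1] 'cc' = ∅
  T[1,2] 'cb' = {B,C,S}
  T[0,2] 'ccb' = {C,S}

Original NTs in T[0,2] deriving "ccb": ["C", "S"]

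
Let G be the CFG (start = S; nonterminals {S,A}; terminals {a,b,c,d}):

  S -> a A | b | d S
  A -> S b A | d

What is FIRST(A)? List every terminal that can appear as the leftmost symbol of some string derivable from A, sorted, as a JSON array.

Compute FIRST by fixpoint:
round 1:
  A via A→d: +{d}
  S via S→a A: +{a}
  S via S→b: +{b}
  S via S→d S: +{d}
  FIRST[S]={a,b,d}  FIRST[A]={d}
round 2:
  A via A→S b A: +{a,b}
  FIRST[S]={a,b,d}  FIRST[A]={a,b,d}
round 3: (no change)
  FIRST[S]={a,b,d}  FIRST[A]={a,b,d}

FIRST(A) = ["a", "b", "d"]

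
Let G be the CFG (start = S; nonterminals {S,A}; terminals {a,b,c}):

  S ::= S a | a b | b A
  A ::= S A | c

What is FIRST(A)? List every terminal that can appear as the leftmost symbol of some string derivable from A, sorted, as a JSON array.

Compute FIRST by fixpoint:
iter 1:
  A via A→c: +{c}
  S via S→a b: +{a}
  S via S→b A: +{b}
  FIRST(S)={a,b}  FIRST(A)={c}
iter 2:
  A via A→S A: +{a,b}
  FIRST(S)={a,b}  FIRST(A)={a,b,c}
iter 3: — fixpoint
  FIRST(S)={a,b}  FIRST(A)={a,b,c}

FIRST(A) = ["a", "b", "c"]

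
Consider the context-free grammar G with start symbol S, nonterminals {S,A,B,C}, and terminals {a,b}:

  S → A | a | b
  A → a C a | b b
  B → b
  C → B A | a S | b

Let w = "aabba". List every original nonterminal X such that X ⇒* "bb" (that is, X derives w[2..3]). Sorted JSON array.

Convert to CNF:
  S -> T0 X3 | T1 T1 | a | b
  A -> T0 X2 | T1 T1
  B -> b
  C -> B A | T0 S | b
  T0 -> a
  T1 -> b
  X2 -> C T0
  X3 -> C T0

Fill CYK table bottom-up — only the sub-triangle for w[2..3]:
  cell(2,2) b: {B,C,S,T1}  orig:{B,C,S}
  cell(3,3) b: {B,C,S,T1}  orig:{B,C,S}
  cell(2,3) bb: {A,S}

Original NTs in T[2,3] deriving "bb": ["A", "S"]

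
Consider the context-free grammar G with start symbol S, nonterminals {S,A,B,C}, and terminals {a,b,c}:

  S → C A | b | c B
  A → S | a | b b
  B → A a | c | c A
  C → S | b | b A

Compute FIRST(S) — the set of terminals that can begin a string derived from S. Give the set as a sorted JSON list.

FIRST iteration:
pass 1:
  A via A→a: +{a}
  A via A→b b: +{b}
  B via B→A a: +{a,b}
  B via B→c: +{c}
  C via C→b: +{b}
  S via S→C A: +{b}
  S via S→c B: +{c}
  FIRST(S)={b,c}  FIRST(A)={a,b}  FIRST(B)={a,b,c}  FIRST(C)={b}
pass 2:
  A via A→S: +{c}
  C via C→S: +{c}
  FIRST(S)={b,c}  FIRST(A)={a,b,c}  FIRST(B)={a,b,c}  FIRST(C)={b,c}
pass 3: (stable)
  FIRST(S)={b,c}  FIRST(A)={a,b,c}  FIRST(B)={a,b,c}  FIRST(C)={b,c}

FIRST(S) = ["b", "c"]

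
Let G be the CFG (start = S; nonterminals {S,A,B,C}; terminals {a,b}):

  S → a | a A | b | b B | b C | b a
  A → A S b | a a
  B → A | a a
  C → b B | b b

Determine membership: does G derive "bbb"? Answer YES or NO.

Convert to CNF:
  S -> T0 B | T0 C | T0 T1 | T1 A | a | b
  A -> A X2 | T1 T1
  B -> A X3 | T1 T1
  C -> T0 B | T0 T0
  T0 -> b
  T1 -> a
  X2 -> S T0
  X3 -> S T0

CYK table (by increasing span):
  T[0,0] 'b' = {S,T0}  orig:{S}
  T[1,1] 'b' = {S,T0}  orig:{S}
  T[2,2] 'b' = {S,T0}  orig:{S}
  T[0,1] 'bb' = {C,X2,X3}  orig:{C}
  T[1,2] 'bb' = {C,X2,X3}  orig:{C}
  T[0,2] 'bbb' = {S}

S ∈ T[0,2] ⇒ YES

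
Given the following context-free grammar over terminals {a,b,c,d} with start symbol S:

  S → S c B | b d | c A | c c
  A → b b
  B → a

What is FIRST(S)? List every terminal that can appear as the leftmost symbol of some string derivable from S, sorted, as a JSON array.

Compute FIRST by fixpoint:
pass 1:
  A via A→b b: +{b}
  B via B→a: +{a}
  S via S→b d: +{b}
  S via S→c A: +{c}
  FIRST[S]={b,c}  FIRST[A]={b}  FIRST[B]={a}
pass 2: (stable)
  FIRST[S]={b,c}  FIRST[A]={b}  FIRST[B]={a}

FIRST(S) = ["b", "c"]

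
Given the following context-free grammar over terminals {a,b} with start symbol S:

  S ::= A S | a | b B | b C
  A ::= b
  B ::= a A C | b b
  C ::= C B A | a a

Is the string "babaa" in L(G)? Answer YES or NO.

CNF form of G:
  S -> A S | T1 B | T1 C | a
  A -> b
  B -> T0 X2 | T1 T1
  C -> C X3 | T0 T0
  T0 -> a
  T1 -> b
  X2 -> A C
  X3 -> B A

CYK fill:
  cell(0,0) b: {A,T1}  orig:{A}
  cell(1,1) a: {S,T0}  orig:{S}
  cell(2,2) b: {A,T1}  orig:{A}
  cell(3,3) a: {S,T0}  orig:{S}
  cell(4,4) a: {S,T0}  orig:{S}
  cell(0,1) ba: {S}
  cell(1,2) ab: ∅
  cell(2,3) ba: {S}
  cell(3,4) aa: {C}
  cell(0,2) bab: ∅
  cell(1,3) aba: ∅
  cell(2,4) baa: {S,X2}  orig:{S}
  cell(0,3) baba: ∅
  cell(1,4) abaa: {B}
  cell(0,4) babaa: {S}

S ∈ T[0,4] ⇒ YES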